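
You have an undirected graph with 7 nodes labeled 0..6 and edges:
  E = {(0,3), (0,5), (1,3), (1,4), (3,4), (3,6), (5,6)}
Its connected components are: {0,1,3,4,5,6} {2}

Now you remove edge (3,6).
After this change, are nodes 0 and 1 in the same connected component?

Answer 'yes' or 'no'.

Answer: yes

Derivation:
Initial components: {0,1,3,4,5,6} {2}
Removing edge (3,6): not a bridge — component count unchanged at 2.
New components: {0,1,3,4,5,6} {2}
Are 0 and 1 in the same component? yes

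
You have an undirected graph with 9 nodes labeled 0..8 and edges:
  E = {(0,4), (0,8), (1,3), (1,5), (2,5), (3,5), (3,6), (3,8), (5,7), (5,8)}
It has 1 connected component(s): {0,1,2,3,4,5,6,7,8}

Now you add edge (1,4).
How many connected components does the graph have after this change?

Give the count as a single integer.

Initial component count: 1
Add (1,4): endpoints already in same component. Count unchanged: 1.
New component count: 1

Answer: 1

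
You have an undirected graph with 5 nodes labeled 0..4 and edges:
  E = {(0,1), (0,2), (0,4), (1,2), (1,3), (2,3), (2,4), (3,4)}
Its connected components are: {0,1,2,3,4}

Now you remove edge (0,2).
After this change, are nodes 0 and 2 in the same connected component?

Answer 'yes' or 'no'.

Initial components: {0,1,2,3,4}
Removing edge (0,2): not a bridge — component count unchanged at 1.
New components: {0,1,2,3,4}
Are 0 and 2 in the same component? yes

Answer: yes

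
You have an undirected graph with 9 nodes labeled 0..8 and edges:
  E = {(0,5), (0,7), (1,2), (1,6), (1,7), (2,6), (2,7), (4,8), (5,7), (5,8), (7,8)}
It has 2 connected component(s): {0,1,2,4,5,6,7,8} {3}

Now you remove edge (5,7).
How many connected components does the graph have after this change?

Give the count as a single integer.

Answer: 2

Derivation:
Initial component count: 2
Remove (5,7): not a bridge. Count unchanged: 2.
  After removal, components: {0,1,2,4,5,6,7,8} {3}
New component count: 2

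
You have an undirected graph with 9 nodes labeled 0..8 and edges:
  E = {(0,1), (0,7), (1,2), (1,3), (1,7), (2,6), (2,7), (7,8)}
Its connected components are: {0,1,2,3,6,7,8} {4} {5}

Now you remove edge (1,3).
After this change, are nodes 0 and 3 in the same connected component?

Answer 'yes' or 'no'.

Initial components: {0,1,2,3,6,7,8} {4} {5}
Removing edge (1,3): it was a bridge — component count 3 -> 4.
New components: {0,1,2,6,7,8} {3} {4} {5}
Are 0 and 3 in the same component? no

Answer: no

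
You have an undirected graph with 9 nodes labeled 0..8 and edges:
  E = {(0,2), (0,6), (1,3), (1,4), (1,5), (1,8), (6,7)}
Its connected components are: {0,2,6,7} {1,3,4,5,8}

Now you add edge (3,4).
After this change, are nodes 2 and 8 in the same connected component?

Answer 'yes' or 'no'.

Answer: no

Derivation:
Initial components: {0,2,6,7} {1,3,4,5,8}
Adding edge (3,4): both already in same component {1,3,4,5,8}. No change.
New components: {0,2,6,7} {1,3,4,5,8}
Are 2 and 8 in the same component? no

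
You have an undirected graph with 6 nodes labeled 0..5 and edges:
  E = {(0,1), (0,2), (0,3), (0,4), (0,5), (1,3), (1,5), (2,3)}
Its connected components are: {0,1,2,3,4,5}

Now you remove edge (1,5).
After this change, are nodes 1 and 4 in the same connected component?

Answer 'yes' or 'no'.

Initial components: {0,1,2,3,4,5}
Removing edge (1,5): not a bridge — component count unchanged at 1.
New components: {0,1,2,3,4,5}
Are 1 and 4 in the same component? yes

Answer: yes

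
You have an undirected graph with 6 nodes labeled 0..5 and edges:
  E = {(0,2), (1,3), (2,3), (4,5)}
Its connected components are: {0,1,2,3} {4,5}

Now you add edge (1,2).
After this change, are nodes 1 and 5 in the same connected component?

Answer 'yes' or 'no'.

Initial components: {0,1,2,3} {4,5}
Adding edge (1,2): both already in same component {0,1,2,3}. No change.
New components: {0,1,2,3} {4,5}
Are 1 and 5 in the same component? no

Answer: no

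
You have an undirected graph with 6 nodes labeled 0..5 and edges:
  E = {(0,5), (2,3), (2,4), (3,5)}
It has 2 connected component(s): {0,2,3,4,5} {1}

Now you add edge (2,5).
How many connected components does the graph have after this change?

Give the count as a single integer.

Answer: 2

Derivation:
Initial component count: 2
Add (2,5): endpoints already in same component. Count unchanged: 2.
New component count: 2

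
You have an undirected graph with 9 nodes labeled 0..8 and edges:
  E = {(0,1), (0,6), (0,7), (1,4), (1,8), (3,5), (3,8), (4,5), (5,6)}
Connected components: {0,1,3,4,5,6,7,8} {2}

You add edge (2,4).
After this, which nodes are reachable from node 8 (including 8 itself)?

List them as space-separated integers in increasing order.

Answer: 0 1 2 3 4 5 6 7 8

Derivation:
Before: nodes reachable from 8: {0,1,3,4,5,6,7,8}
Adding (2,4): merges 8's component with another. Reachability grows.
After: nodes reachable from 8: {0,1,2,3,4,5,6,7,8}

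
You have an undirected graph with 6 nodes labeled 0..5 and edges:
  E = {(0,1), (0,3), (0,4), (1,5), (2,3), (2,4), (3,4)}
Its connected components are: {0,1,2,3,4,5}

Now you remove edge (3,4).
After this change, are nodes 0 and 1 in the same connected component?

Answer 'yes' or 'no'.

Initial components: {0,1,2,3,4,5}
Removing edge (3,4): not a bridge — component count unchanged at 1.
New components: {0,1,2,3,4,5}
Are 0 and 1 in the same component? yes

Answer: yes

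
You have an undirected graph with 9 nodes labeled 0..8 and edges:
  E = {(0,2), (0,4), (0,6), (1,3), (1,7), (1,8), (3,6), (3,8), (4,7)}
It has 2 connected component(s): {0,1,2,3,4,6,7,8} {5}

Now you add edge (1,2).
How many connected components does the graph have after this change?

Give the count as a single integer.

Answer: 2

Derivation:
Initial component count: 2
Add (1,2): endpoints already in same component. Count unchanged: 2.
New component count: 2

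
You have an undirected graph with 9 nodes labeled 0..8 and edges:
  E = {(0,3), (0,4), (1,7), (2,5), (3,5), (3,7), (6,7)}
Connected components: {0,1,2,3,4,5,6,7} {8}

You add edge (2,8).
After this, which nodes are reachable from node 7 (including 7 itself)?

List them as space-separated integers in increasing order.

Answer: 0 1 2 3 4 5 6 7 8

Derivation:
Before: nodes reachable from 7: {0,1,2,3,4,5,6,7}
Adding (2,8): merges 7's component with another. Reachability grows.
After: nodes reachable from 7: {0,1,2,3,4,5,6,7,8}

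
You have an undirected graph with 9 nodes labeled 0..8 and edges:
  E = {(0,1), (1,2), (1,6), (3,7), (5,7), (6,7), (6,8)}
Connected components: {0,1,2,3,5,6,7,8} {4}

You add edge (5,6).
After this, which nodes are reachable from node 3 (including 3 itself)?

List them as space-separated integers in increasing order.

Answer: 0 1 2 3 5 6 7 8

Derivation:
Before: nodes reachable from 3: {0,1,2,3,5,6,7,8}
Adding (5,6): both endpoints already in same component. Reachability from 3 unchanged.
After: nodes reachable from 3: {0,1,2,3,5,6,7,8}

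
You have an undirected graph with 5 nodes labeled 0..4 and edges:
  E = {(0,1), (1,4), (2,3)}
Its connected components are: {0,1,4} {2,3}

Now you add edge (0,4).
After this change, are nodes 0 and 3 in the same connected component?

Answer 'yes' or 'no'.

Answer: no

Derivation:
Initial components: {0,1,4} {2,3}
Adding edge (0,4): both already in same component {0,1,4}. No change.
New components: {0,1,4} {2,3}
Are 0 and 3 in the same component? no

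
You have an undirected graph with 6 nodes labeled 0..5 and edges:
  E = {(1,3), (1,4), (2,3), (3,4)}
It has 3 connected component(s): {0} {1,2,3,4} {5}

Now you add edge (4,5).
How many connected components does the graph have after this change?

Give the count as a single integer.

Answer: 2

Derivation:
Initial component count: 3
Add (4,5): merges two components. Count decreases: 3 -> 2.
New component count: 2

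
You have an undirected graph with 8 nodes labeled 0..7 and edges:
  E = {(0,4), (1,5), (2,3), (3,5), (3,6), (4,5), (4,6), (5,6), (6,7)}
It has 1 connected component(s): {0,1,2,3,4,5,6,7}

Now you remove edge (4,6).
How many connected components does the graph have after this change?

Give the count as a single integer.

Answer: 1

Derivation:
Initial component count: 1
Remove (4,6): not a bridge. Count unchanged: 1.
  After removal, components: {0,1,2,3,4,5,6,7}
New component count: 1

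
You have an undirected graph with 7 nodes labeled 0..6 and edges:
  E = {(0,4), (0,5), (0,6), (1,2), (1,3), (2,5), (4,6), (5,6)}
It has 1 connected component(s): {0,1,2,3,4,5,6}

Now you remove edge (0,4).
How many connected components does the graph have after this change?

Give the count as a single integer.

Answer: 1

Derivation:
Initial component count: 1
Remove (0,4): not a bridge. Count unchanged: 1.
  After removal, components: {0,1,2,3,4,5,6}
New component count: 1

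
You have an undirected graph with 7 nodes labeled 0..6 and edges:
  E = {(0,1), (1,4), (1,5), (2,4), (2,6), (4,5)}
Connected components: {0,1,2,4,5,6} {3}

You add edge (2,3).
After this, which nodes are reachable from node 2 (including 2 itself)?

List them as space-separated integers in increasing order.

Answer: 0 1 2 3 4 5 6

Derivation:
Before: nodes reachable from 2: {0,1,2,4,5,6}
Adding (2,3): merges 2's component with another. Reachability grows.
After: nodes reachable from 2: {0,1,2,3,4,5,6}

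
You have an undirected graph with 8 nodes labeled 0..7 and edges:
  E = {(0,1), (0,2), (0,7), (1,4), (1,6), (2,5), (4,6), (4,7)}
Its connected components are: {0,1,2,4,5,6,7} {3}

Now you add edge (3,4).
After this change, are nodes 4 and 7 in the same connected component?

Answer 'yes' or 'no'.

Answer: yes

Derivation:
Initial components: {0,1,2,4,5,6,7} {3}
Adding edge (3,4): merges {3} and {0,1,2,4,5,6,7}.
New components: {0,1,2,3,4,5,6,7}
Are 4 and 7 in the same component? yes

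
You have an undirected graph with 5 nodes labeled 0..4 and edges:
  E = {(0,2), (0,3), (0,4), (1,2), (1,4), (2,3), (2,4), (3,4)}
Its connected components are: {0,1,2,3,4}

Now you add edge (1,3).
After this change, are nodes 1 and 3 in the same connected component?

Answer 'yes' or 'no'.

Answer: yes

Derivation:
Initial components: {0,1,2,3,4}
Adding edge (1,3): both already in same component {0,1,2,3,4}. No change.
New components: {0,1,2,3,4}
Are 1 and 3 in the same component? yes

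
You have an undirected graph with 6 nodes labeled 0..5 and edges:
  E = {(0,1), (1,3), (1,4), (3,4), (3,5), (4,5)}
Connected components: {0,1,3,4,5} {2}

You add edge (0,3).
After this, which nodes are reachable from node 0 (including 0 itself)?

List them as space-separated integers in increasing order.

Answer: 0 1 3 4 5

Derivation:
Before: nodes reachable from 0: {0,1,3,4,5}
Adding (0,3): both endpoints already in same component. Reachability from 0 unchanged.
After: nodes reachable from 0: {0,1,3,4,5}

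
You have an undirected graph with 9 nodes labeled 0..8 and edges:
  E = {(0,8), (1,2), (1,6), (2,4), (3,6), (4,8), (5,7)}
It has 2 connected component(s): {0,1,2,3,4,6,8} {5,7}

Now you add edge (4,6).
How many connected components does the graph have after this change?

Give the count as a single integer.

Initial component count: 2
Add (4,6): endpoints already in same component. Count unchanged: 2.
New component count: 2

Answer: 2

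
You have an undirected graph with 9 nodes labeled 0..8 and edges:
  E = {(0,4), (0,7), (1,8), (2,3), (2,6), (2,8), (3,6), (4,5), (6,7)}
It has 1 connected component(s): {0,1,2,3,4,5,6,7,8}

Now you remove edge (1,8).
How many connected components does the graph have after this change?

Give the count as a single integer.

Answer: 2

Derivation:
Initial component count: 1
Remove (1,8): it was a bridge. Count increases: 1 -> 2.
  After removal, components: {0,2,3,4,5,6,7,8} {1}
New component count: 2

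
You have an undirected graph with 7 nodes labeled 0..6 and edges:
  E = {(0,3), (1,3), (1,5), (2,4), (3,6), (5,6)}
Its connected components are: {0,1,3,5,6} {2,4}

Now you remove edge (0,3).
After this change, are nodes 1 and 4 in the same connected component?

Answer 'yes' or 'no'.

Initial components: {0,1,3,5,6} {2,4}
Removing edge (0,3): it was a bridge — component count 2 -> 3.
New components: {0} {1,3,5,6} {2,4}
Are 1 and 4 in the same component? no

Answer: no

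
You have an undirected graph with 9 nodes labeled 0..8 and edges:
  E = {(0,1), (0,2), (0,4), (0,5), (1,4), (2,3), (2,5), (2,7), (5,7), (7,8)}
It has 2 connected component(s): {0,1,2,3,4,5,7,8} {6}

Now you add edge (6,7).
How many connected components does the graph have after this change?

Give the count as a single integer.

Answer: 1

Derivation:
Initial component count: 2
Add (6,7): merges two components. Count decreases: 2 -> 1.
New component count: 1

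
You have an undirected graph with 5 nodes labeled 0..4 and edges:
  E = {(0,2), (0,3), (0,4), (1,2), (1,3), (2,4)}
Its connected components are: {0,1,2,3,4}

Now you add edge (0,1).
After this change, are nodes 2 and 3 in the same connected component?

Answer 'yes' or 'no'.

Initial components: {0,1,2,3,4}
Adding edge (0,1): both already in same component {0,1,2,3,4}. No change.
New components: {0,1,2,3,4}
Are 2 and 3 in the same component? yes

Answer: yes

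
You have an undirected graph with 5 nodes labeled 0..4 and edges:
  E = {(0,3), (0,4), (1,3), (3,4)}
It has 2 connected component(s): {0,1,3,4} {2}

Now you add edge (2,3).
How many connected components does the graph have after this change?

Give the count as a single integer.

Initial component count: 2
Add (2,3): merges two components. Count decreases: 2 -> 1.
New component count: 1

Answer: 1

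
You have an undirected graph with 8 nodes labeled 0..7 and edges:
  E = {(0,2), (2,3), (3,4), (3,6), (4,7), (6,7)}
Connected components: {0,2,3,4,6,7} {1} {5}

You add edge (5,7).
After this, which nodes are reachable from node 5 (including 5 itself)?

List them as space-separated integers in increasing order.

Answer: 0 2 3 4 5 6 7

Derivation:
Before: nodes reachable from 5: {5}
Adding (5,7): merges 5's component with another. Reachability grows.
After: nodes reachable from 5: {0,2,3,4,5,6,7}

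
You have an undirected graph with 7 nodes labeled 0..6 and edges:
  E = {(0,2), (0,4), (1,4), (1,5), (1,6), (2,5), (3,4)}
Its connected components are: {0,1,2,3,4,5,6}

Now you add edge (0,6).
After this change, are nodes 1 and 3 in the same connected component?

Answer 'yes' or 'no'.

Initial components: {0,1,2,3,4,5,6}
Adding edge (0,6): both already in same component {0,1,2,3,4,5,6}. No change.
New components: {0,1,2,3,4,5,6}
Are 1 and 3 in the same component? yes

Answer: yes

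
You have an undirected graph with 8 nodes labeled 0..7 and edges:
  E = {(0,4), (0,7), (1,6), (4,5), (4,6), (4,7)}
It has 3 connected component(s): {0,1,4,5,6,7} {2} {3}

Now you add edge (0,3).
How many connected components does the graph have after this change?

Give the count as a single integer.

Answer: 2

Derivation:
Initial component count: 3
Add (0,3): merges two components. Count decreases: 3 -> 2.
New component count: 2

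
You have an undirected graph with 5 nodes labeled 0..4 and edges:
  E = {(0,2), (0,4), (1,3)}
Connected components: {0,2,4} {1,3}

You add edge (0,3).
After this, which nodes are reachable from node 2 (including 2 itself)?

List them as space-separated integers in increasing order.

Before: nodes reachable from 2: {0,2,4}
Adding (0,3): merges 2's component with another. Reachability grows.
After: nodes reachable from 2: {0,1,2,3,4}

Answer: 0 1 2 3 4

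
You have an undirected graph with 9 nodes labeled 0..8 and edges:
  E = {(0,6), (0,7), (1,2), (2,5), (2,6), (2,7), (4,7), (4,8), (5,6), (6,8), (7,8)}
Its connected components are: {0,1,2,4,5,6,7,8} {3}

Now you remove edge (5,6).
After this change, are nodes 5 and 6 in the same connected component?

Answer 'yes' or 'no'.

Initial components: {0,1,2,4,5,6,7,8} {3}
Removing edge (5,6): not a bridge — component count unchanged at 2.
New components: {0,1,2,4,5,6,7,8} {3}
Are 5 and 6 in the same component? yes

Answer: yes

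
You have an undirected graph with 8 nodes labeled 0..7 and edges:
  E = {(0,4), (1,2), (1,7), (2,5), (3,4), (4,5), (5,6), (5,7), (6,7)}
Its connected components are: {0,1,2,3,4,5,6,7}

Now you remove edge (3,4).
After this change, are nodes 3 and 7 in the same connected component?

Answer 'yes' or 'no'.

Answer: no

Derivation:
Initial components: {0,1,2,3,4,5,6,7}
Removing edge (3,4): it was a bridge — component count 1 -> 2.
New components: {0,1,2,4,5,6,7} {3}
Are 3 and 7 in the same component? no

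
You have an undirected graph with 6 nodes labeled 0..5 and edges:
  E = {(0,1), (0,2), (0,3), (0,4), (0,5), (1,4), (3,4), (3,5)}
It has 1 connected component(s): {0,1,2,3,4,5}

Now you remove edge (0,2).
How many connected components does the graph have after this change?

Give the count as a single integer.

Answer: 2

Derivation:
Initial component count: 1
Remove (0,2): it was a bridge. Count increases: 1 -> 2.
  After removal, components: {0,1,3,4,5} {2}
New component count: 2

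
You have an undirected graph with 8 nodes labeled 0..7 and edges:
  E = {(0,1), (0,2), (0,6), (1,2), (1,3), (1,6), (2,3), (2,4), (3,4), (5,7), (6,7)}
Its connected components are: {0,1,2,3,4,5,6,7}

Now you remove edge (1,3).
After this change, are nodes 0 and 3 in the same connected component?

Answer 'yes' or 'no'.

Initial components: {0,1,2,3,4,5,6,7}
Removing edge (1,3): not a bridge — component count unchanged at 1.
New components: {0,1,2,3,4,5,6,7}
Are 0 and 3 in the same component? yes

Answer: yes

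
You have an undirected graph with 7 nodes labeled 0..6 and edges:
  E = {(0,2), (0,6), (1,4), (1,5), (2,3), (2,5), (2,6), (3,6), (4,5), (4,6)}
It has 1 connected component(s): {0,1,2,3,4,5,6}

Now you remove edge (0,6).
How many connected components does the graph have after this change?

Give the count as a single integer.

Initial component count: 1
Remove (0,6): not a bridge. Count unchanged: 1.
  After removal, components: {0,1,2,3,4,5,6}
New component count: 1

Answer: 1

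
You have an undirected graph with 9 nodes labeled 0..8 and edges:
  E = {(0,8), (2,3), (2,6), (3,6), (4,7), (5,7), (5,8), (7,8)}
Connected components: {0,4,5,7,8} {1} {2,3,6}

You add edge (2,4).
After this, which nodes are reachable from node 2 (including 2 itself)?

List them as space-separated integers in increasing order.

Before: nodes reachable from 2: {2,3,6}
Adding (2,4): merges 2's component with another. Reachability grows.
After: nodes reachable from 2: {0,2,3,4,5,6,7,8}

Answer: 0 2 3 4 5 6 7 8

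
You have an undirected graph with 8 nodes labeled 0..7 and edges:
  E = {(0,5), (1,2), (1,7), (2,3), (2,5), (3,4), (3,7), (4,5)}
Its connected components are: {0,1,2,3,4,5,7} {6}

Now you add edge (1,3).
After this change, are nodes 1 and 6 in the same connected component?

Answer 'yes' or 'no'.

Initial components: {0,1,2,3,4,5,7} {6}
Adding edge (1,3): both already in same component {0,1,2,3,4,5,7}. No change.
New components: {0,1,2,3,4,5,7} {6}
Are 1 and 6 in the same component? no

Answer: no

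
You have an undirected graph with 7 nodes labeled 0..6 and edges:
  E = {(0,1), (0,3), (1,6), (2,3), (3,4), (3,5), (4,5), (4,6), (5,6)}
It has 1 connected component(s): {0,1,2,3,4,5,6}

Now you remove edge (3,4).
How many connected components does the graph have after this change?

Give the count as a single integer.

Answer: 1

Derivation:
Initial component count: 1
Remove (3,4): not a bridge. Count unchanged: 1.
  After removal, components: {0,1,2,3,4,5,6}
New component count: 1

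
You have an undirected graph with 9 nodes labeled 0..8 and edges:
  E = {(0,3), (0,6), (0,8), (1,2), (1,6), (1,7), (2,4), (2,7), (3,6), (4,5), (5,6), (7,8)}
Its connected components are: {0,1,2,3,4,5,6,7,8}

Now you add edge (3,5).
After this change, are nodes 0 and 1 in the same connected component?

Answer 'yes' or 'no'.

Initial components: {0,1,2,3,4,5,6,7,8}
Adding edge (3,5): both already in same component {0,1,2,3,4,5,6,7,8}. No change.
New components: {0,1,2,3,4,5,6,7,8}
Are 0 and 1 in the same component? yes

Answer: yes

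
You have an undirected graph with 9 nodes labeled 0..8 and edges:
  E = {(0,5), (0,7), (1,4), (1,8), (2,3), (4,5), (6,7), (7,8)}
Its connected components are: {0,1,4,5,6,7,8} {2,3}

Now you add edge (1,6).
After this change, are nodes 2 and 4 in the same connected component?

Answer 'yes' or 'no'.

Initial components: {0,1,4,5,6,7,8} {2,3}
Adding edge (1,6): both already in same component {0,1,4,5,6,7,8}. No change.
New components: {0,1,4,5,6,7,8} {2,3}
Are 2 and 4 in the same component? no

Answer: no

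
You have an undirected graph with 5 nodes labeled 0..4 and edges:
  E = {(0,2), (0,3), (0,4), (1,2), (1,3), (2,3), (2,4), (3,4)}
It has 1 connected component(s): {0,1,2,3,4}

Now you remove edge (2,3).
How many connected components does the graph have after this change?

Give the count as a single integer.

Answer: 1

Derivation:
Initial component count: 1
Remove (2,3): not a bridge. Count unchanged: 1.
  After removal, components: {0,1,2,3,4}
New component count: 1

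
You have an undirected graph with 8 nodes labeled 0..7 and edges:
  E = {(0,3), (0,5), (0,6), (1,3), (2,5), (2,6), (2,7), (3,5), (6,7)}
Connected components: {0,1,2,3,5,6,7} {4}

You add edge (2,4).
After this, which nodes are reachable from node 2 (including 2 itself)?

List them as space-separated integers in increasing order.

Before: nodes reachable from 2: {0,1,2,3,5,6,7}
Adding (2,4): merges 2's component with another. Reachability grows.
After: nodes reachable from 2: {0,1,2,3,4,5,6,7}

Answer: 0 1 2 3 4 5 6 7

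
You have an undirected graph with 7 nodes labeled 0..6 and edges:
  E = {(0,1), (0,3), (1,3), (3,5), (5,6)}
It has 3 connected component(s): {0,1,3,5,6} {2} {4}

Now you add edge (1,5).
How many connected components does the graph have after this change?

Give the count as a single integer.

Initial component count: 3
Add (1,5): endpoints already in same component. Count unchanged: 3.
New component count: 3

Answer: 3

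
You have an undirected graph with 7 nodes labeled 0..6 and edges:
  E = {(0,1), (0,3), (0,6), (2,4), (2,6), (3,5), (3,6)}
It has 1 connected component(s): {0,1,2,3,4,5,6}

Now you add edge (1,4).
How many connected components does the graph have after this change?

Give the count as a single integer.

Answer: 1

Derivation:
Initial component count: 1
Add (1,4): endpoints already in same component. Count unchanged: 1.
New component count: 1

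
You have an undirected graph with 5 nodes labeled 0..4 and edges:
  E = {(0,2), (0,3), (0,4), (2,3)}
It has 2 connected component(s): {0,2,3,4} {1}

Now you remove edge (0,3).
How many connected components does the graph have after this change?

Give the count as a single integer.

Answer: 2

Derivation:
Initial component count: 2
Remove (0,3): not a bridge. Count unchanged: 2.
  After removal, components: {0,2,3,4} {1}
New component count: 2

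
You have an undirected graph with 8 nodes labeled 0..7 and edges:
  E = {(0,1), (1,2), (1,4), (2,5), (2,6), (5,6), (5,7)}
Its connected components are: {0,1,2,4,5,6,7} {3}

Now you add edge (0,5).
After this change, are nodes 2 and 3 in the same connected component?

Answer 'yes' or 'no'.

Answer: no

Derivation:
Initial components: {0,1,2,4,5,6,7} {3}
Adding edge (0,5): both already in same component {0,1,2,4,5,6,7}. No change.
New components: {0,1,2,4,5,6,7} {3}
Are 2 and 3 in the same component? no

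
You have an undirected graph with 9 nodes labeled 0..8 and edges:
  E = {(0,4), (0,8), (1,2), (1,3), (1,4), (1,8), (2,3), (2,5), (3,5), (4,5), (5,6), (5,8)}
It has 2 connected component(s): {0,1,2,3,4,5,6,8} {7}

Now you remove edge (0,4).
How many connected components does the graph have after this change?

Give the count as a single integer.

Initial component count: 2
Remove (0,4): not a bridge. Count unchanged: 2.
  After removal, components: {0,1,2,3,4,5,6,8} {7}
New component count: 2

Answer: 2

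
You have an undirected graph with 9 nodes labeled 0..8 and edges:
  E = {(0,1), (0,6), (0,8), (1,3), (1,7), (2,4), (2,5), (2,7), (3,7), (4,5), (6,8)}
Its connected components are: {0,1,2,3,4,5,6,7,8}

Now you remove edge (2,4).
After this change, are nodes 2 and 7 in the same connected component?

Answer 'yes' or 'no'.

Initial components: {0,1,2,3,4,5,6,7,8}
Removing edge (2,4): not a bridge — component count unchanged at 1.
New components: {0,1,2,3,4,5,6,7,8}
Are 2 and 7 in the same component? yes

Answer: yes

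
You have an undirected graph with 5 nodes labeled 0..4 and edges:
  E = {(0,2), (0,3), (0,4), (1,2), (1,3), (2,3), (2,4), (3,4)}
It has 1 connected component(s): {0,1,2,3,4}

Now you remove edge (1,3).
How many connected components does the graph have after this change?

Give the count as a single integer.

Answer: 1

Derivation:
Initial component count: 1
Remove (1,3): not a bridge. Count unchanged: 1.
  After removal, components: {0,1,2,3,4}
New component count: 1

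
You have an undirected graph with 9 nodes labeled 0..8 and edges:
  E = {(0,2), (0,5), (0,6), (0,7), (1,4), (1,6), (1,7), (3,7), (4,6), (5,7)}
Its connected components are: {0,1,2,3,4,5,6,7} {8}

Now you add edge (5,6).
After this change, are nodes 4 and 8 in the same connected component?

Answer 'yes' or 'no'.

Initial components: {0,1,2,3,4,5,6,7} {8}
Adding edge (5,6): both already in same component {0,1,2,3,4,5,6,7}. No change.
New components: {0,1,2,3,4,5,6,7} {8}
Are 4 and 8 in the same component? no

Answer: no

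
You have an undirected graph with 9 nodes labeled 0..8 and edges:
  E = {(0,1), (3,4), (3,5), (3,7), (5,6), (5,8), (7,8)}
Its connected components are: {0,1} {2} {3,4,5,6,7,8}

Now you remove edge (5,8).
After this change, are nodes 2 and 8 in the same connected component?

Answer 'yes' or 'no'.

Answer: no

Derivation:
Initial components: {0,1} {2} {3,4,5,6,7,8}
Removing edge (5,8): not a bridge — component count unchanged at 3.
New components: {0,1} {2} {3,4,5,6,7,8}
Are 2 and 8 in the same component? no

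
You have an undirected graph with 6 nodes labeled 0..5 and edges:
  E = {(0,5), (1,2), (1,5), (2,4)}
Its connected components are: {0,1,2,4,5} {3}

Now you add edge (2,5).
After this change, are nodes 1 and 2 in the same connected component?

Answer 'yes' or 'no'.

Initial components: {0,1,2,4,5} {3}
Adding edge (2,5): both already in same component {0,1,2,4,5}. No change.
New components: {0,1,2,4,5} {3}
Are 1 and 2 in the same component? yes

Answer: yes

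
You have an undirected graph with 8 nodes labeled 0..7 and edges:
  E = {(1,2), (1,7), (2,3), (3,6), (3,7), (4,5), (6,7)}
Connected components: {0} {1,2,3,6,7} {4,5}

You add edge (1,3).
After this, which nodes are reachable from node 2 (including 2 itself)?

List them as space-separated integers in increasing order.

Before: nodes reachable from 2: {1,2,3,6,7}
Adding (1,3): both endpoints already in same component. Reachability from 2 unchanged.
After: nodes reachable from 2: {1,2,3,6,7}

Answer: 1 2 3 6 7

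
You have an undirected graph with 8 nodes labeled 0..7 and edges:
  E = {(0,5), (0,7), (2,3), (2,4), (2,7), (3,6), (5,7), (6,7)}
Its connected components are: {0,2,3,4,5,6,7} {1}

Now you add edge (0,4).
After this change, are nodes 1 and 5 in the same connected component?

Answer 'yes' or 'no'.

Initial components: {0,2,3,4,5,6,7} {1}
Adding edge (0,4): both already in same component {0,2,3,4,5,6,7}. No change.
New components: {0,2,3,4,5,6,7} {1}
Are 1 and 5 in the same component? no

Answer: no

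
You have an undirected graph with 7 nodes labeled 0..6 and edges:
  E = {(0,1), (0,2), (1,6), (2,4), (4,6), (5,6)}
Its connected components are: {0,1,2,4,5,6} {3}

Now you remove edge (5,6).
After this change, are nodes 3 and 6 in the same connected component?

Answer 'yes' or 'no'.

Initial components: {0,1,2,4,5,6} {3}
Removing edge (5,6): it was a bridge — component count 2 -> 3.
New components: {0,1,2,4,6} {3} {5}
Are 3 and 6 in the same component? no

Answer: no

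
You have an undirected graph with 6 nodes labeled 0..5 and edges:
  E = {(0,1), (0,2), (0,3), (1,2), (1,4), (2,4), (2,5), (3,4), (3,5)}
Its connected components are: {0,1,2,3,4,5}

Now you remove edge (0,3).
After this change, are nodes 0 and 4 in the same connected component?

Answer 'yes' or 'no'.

Answer: yes

Derivation:
Initial components: {0,1,2,3,4,5}
Removing edge (0,3): not a bridge — component count unchanged at 1.
New components: {0,1,2,3,4,5}
Are 0 and 4 in the same component? yes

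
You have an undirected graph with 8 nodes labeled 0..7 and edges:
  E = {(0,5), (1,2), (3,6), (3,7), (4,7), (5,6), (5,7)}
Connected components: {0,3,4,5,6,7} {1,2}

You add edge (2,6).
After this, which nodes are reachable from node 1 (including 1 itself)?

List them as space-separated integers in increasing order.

Answer: 0 1 2 3 4 5 6 7

Derivation:
Before: nodes reachable from 1: {1,2}
Adding (2,6): merges 1's component with another. Reachability grows.
After: nodes reachable from 1: {0,1,2,3,4,5,6,7}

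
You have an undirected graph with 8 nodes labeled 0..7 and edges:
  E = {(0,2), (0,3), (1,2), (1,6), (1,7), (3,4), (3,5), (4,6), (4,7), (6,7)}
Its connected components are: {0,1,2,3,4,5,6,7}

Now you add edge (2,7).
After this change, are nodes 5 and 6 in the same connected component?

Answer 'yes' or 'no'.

Initial components: {0,1,2,3,4,5,6,7}
Adding edge (2,7): both already in same component {0,1,2,3,4,5,6,7}. No change.
New components: {0,1,2,3,4,5,6,7}
Are 5 and 6 in the same component? yes

Answer: yes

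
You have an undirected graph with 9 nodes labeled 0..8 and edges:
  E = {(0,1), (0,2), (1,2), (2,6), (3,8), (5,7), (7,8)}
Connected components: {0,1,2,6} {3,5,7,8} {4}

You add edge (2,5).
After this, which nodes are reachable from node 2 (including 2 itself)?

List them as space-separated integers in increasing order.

Answer: 0 1 2 3 5 6 7 8

Derivation:
Before: nodes reachable from 2: {0,1,2,6}
Adding (2,5): merges 2's component with another. Reachability grows.
After: nodes reachable from 2: {0,1,2,3,5,6,7,8}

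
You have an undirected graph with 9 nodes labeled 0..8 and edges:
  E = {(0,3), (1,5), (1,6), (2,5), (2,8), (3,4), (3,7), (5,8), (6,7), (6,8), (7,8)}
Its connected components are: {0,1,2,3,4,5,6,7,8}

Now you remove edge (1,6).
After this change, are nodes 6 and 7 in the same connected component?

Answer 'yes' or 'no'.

Answer: yes

Derivation:
Initial components: {0,1,2,3,4,5,6,7,8}
Removing edge (1,6): not a bridge — component count unchanged at 1.
New components: {0,1,2,3,4,5,6,7,8}
Are 6 and 7 in the same component? yes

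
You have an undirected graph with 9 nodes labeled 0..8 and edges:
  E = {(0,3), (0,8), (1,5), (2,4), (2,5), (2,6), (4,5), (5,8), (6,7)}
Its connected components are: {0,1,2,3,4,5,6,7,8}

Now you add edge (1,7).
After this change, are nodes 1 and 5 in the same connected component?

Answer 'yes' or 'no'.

Initial components: {0,1,2,3,4,5,6,7,8}
Adding edge (1,7): both already in same component {0,1,2,3,4,5,6,7,8}. No change.
New components: {0,1,2,3,4,5,6,7,8}
Are 1 and 5 in the same component? yes

Answer: yes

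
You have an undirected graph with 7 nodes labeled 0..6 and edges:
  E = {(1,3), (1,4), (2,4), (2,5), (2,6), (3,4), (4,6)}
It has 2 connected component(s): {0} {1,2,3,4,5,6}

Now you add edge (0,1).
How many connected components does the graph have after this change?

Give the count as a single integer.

Answer: 1

Derivation:
Initial component count: 2
Add (0,1): merges two components. Count decreases: 2 -> 1.
New component count: 1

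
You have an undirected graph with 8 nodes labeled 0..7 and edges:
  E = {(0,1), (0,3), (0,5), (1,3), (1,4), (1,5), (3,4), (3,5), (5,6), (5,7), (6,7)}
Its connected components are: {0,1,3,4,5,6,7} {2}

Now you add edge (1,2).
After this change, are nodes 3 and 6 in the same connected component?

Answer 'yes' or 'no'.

Answer: yes

Derivation:
Initial components: {0,1,3,4,5,6,7} {2}
Adding edge (1,2): merges {0,1,3,4,5,6,7} and {2}.
New components: {0,1,2,3,4,5,6,7}
Are 3 and 6 in the same component? yes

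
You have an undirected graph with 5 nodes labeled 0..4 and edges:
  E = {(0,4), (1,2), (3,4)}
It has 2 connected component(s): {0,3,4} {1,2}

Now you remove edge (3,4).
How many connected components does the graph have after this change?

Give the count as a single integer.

Initial component count: 2
Remove (3,4): it was a bridge. Count increases: 2 -> 3.
  After removal, components: {0,4} {1,2} {3}
New component count: 3

Answer: 3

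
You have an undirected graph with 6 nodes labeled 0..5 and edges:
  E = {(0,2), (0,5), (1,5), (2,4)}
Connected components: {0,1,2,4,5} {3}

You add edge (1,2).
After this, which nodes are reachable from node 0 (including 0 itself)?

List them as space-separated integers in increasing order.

Before: nodes reachable from 0: {0,1,2,4,5}
Adding (1,2): both endpoints already in same component. Reachability from 0 unchanged.
After: nodes reachable from 0: {0,1,2,4,5}

Answer: 0 1 2 4 5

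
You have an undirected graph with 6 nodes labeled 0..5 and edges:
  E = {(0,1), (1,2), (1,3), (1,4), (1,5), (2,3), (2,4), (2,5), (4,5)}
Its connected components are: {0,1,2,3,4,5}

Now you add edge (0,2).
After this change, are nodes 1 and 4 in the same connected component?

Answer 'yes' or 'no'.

Answer: yes

Derivation:
Initial components: {0,1,2,3,4,5}
Adding edge (0,2): both already in same component {0,1,2,3,4,5}. No change.
New components: {0,1,2,3,4,5}
Are 1 and 4 in the same component? yes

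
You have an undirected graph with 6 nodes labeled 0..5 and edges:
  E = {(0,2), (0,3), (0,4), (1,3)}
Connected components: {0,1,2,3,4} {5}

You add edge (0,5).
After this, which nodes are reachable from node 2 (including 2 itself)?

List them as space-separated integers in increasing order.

Before: nodes reachable from 2: {0,1,2,3,4}
Adding (0,5): merges 2's component with another. Reachability grows.
After: nodes reachable from 2: {0,1,2,3,4,5}

Answer: 0 1 2 3 4 5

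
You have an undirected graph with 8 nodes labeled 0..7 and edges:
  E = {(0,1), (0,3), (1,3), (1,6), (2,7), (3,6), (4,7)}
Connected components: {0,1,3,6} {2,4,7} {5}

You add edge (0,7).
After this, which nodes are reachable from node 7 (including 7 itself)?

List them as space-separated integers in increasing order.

Answer: 0 1 2 3 4 6 7

Derivation:
Before: nodes reachable from 7: {2,4,7}
Adding (0,7): merges 7's component with another. Reachability grows.
After: nodes reachable from 7: {0,1,2,3,4,6,7}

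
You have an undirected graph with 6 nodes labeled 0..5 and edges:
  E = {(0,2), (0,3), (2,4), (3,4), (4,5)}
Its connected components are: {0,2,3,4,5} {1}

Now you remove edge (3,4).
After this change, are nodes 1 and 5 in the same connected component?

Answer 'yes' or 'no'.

Initial components: {0,2,3,4,5} {1}
Removing edge (3,4): not a bridge — component count unchanged at 2.
New components: {0,2,3,4,5} {1}
Are 1 and 5 in the same component? no

Answer: no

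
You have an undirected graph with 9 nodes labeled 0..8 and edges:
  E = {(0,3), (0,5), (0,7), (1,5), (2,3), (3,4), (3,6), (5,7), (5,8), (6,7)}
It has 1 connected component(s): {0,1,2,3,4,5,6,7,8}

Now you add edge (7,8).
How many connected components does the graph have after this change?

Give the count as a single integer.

Answer: 1

Derivation:
Initial component count: 1
Add (7,8): endpoints already in same component. Count unchanged: 1.
New component count: 1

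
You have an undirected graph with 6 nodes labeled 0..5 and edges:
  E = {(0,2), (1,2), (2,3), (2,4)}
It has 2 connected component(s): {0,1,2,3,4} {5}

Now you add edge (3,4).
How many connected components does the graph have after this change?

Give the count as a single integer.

Answer: 2

Derivation:
Initial component count: 2
Add (3,4): endpoints already in same component. Count unchanged: 2.
New component count: 2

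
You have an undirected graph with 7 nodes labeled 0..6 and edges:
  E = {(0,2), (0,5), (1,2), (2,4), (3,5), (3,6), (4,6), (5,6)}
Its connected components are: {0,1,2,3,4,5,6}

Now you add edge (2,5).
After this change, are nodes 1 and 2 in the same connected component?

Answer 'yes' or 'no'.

Initial components: {0,1,2,3,4,5,6}
Adding edge (2,5): both already in same component {0,1,2,3,4,5,6}. No change.
New components: {0,1,2,3,4,5,6}
Are 1 and 2 in the same component? yes

Answer: yes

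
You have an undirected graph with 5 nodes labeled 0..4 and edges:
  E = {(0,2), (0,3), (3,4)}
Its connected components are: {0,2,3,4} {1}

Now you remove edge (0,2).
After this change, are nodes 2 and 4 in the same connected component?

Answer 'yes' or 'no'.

Answer: no

Derivation:
Initial components: {0,2,3,4} {1}
Removing edge (0,2): it was a bridge — component count 2 -> 3.
New components: {0,3,4} {1} {2}
Are 2 and 4 in the same component? no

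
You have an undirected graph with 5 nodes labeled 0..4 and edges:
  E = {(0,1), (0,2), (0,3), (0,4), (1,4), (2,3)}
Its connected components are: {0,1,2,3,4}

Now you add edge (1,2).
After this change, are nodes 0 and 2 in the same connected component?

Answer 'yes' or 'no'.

Initial components: {0,1,2,3,4}
Adding edge (1,2): both already in same component {0,1,2,3,4}. No change.
New components: {0,1,2,3,4}
Are 0 and 2 in the same component? yes

Answer: yes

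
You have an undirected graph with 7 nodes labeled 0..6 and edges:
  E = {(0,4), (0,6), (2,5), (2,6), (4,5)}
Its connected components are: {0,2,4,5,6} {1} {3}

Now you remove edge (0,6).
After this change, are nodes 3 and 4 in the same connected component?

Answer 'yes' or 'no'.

Answer: no

Derivation:
Initial components: {0,2,4,5,6} {1} {3}
Removing edge (0,6): not a bridge — component count unchanged at 3.
New components: {0,2,4,5,6} {1} {3}
Are 3 and 4 in the same component? no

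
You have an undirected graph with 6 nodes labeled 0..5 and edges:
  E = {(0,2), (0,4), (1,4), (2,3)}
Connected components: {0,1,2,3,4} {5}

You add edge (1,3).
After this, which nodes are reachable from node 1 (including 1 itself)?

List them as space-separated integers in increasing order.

Answer: 0 1 2 3 4

Derivation:
Before: nodes reachable from 1: {0,1,2,3,4}
Adding (1,3): both endpoints already in same component. Reachability from 1 unchanged.
After: nodes reachable from 1: {0,1,2,3,4}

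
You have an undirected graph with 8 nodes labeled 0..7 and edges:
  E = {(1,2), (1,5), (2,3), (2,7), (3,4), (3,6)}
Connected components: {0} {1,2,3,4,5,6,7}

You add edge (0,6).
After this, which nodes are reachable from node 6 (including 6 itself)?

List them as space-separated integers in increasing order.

Before: nodes reachable from 6: {1,2,3,4,5,6,7}
Adding (0,6): merges 6's component with another. Reachability grows.
After: nodes reachable from 6: {0,1,2,3,4,5,6,7}

Answer: 0 1 2 3 4 5 6 7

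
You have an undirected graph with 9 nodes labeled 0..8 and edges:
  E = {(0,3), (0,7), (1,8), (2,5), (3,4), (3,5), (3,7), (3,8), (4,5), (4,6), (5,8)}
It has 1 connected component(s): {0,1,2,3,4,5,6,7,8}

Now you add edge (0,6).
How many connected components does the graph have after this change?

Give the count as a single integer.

Initial component count: 1
Add (0,6): endpoints already in same component. Count unchanged: 1.
New component count: 1

Answer: 1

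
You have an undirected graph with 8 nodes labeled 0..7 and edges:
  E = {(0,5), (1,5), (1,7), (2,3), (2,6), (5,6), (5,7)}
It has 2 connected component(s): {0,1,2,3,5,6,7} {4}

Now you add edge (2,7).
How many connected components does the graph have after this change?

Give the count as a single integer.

Answer: 2

Derivation:
Initial component count: 2
Add (2,7): endpoints already in same component. Count unchanged: 2.
New component count: 2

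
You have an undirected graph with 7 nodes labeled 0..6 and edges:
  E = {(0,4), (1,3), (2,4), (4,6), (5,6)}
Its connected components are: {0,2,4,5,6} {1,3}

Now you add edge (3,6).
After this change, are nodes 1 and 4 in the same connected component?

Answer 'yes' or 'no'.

Answer: yes

Derivation:
Initial components: {0,2,4,5,6} {1,3}
Adding edge (3,6): merges {1,3} and {0,2,4,5,6}.
New components: {0,1,2,3,4,5,6}
Are 1 and 4 in the same component? yes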